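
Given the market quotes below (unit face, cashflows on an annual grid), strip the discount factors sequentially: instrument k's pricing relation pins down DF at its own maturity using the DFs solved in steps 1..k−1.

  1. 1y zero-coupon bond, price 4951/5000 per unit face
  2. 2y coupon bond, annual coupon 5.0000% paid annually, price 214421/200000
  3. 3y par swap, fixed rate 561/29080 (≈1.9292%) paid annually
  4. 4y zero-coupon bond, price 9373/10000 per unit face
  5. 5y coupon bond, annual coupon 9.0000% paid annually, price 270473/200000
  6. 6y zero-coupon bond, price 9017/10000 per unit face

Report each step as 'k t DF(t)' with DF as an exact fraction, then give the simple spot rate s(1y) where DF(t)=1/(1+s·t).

step 1 [1y] zero: DF = P = 4951/5000 ≈ 0.990200
step 2 [2y] bond c/1=1/20: DF=(214421/200000 − 1/20·(0.990200))/(1+1/20) = 9739/10000 ≈ 0.973900
step 3 [3y] swap r/1=561/29080: DF=(1 − 561/29080·(0.990200+0.973900))/(1+561/29080) = 9439/10000 ≈ 0.943900
step 4 [4y] zero: DF = P = 9373/10000 ≈ 0.937300
step 5 [5y] bond c/1=9/100: DF=(270473/200000 − 9/100·(0.990200+0.973900+0.943900+0.937300))/(1+9/100) = 577/625 ≈ 0.923200
step 6 [6y] zero: DF = P = 9017/10000 ≈ 0.901700

1 1 4951/5000
2 2 9739/10000
3 3 9439/10000
4 4 9373/10000
5 5 577/625
6 6 9017/10000
s(1y) = (1/(4951/5000) − 1)/(1) = 49/4951 ≈ 0.9897%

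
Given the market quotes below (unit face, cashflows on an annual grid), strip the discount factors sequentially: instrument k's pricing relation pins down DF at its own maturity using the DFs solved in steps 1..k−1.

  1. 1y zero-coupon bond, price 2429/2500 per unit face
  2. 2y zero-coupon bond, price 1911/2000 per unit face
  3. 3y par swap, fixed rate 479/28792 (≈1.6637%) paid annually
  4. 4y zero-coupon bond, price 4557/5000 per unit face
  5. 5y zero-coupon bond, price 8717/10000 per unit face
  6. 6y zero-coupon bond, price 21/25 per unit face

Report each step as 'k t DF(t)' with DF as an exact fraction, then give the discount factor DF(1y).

step 1 [1y] zero: DF = P = 2429/2500 ≈ 0.971600
step 2 [2y] zero: DF = P = 1911/2000 ≈ 0.955500
step 3 [3y] swap r/1=479/28792: DF=(1 − 479/28792·(0.971600+0.955500))/(1+479/28792) = 9521/10000 ≈ 0.952100
step 4 [4y] zero: DF = P = 4557/5000 ≈ 0.911400
step 5 [5y] zero: DF = P = 8717/10000 ≈ 0.871700
step 6 [6y] zero: DF = P = 21/25 ≈ 0.840000

1 1 2429/2500
2 2 1911/2000
3 3 9521/10000
4 4 4557/5000
5 5 8717/10000
6 6 21/25
DF(1y) = 2429/2500 ≈ 0.971600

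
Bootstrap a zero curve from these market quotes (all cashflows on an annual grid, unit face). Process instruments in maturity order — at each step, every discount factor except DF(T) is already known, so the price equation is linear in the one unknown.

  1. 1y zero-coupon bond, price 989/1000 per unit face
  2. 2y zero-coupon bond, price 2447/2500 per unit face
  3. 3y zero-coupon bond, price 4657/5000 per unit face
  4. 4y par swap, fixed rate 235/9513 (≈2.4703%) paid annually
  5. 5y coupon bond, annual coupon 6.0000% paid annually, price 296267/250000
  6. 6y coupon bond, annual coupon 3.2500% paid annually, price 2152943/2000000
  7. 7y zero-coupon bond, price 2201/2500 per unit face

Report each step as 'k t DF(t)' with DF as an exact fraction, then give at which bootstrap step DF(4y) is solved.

step 1 [1y] zero: DF = P = 989/1000 ≈ 0.989000
step 2 [2y] zero: DF = P = 2447/2500 ≈ 0.978800
step 3 [3y] zero: DF = P = 4657/5000 ≈ 0.931400
step 4 [4y] swap r/1=235/9513: DF=(1 − 235/9513·(0.989000+0.978800+0.931400))/(1+235/9513) = 453/500 ≈ 0.906000
step 5 [5y] bond c/1=3/50: DF=(296267/250000 − 3/50·(0.989000+0.978800+0.931400+0.906000))/(1+3/50) = 4513/5000 ≈ 0.902600
step 6 [6y] bond c/1=13/400: DF=(2152943/2000000 − 13/400·(0.989000+0.978800+0.931400+0.906000+0.902600))/(1+13/400) = 559/625 ≈ 0.894400
step 7 [7y] zero: DF = P = 2201/2500 ≈ 0.880400

1 1 989/1000
2 2 2447/2500
3 3 4657/5000
4 4 453/500
5 5 4513/5000
6 6 559/625
7 7 2201/2500
DF(4y) is solved at step 4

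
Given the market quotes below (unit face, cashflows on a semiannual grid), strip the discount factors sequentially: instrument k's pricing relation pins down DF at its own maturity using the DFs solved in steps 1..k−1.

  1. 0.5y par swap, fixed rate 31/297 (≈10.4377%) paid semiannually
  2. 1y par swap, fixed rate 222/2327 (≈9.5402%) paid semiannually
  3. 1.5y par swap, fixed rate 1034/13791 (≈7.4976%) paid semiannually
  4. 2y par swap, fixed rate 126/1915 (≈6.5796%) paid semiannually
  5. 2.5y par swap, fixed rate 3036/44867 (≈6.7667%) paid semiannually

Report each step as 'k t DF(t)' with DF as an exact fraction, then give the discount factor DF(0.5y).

step 1 [0.5y] swap r/2=31/594: DF=(1 − 31/594·(0))/(1+31/594) = 594/625 ≈ 0.950400
step 2 [1y] swap r/2=111/2327: DF=(1 − 111/2327·(0.950400))/(1+111/2327) = 1139/1250 ≈ 0.911200
step 3 [1.5y] swap r/2=517/13791: DF=(1 − 517/13791·(0.950400+0.911200))/(1+517/13791) = 4483/5000 ≈ 0.896600
step 4 [2y] swap r/2=63/1915: DF=(1 − 63/1915·(0.950400+0.911200+0.896600))/(1+63/1915) = 8803/10000 ≈ 0.880300
step 5 [2.5y] swap r/2=1518/44867: DF=(1 − 1518/44867·(0.950400+0.911200+0.896600+0.880300))/(1+1518/44867) = 4241/5000 ≈ 0.848200

1 1/2 594/625
2 1 1139/1250
3 3/2 4483/5000
4 2 8803/10000
5 5/2 4241/5000
DF(0.5y) = 594/625 ≈ 0.950400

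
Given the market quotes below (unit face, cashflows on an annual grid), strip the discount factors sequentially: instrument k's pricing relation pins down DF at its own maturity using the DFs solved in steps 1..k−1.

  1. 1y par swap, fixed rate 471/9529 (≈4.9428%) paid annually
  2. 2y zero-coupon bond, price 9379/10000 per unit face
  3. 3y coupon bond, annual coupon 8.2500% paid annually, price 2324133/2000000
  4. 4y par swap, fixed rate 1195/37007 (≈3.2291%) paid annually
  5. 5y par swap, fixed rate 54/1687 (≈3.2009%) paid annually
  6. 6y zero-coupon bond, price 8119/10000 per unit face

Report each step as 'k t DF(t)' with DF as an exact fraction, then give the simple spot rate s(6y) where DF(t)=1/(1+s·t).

step 1 [1y] swap r/1=471/9529: DF=(1 − 471/9529·(0))/(1+471/9529) = 9529/10000 ≈ 0.952900
step 2 [2y] zero: DF = P = 9379/10000 ≈ 0.937900
step 3 [3y] bond c/1=33/400: DF=(2324133/2000000 − 33/400·(0.952900+0.937900))/(1+33/400) = 4647/5000 ≈ 0.929400
step 4 [4y] swap r/1=1195/37007: DF=(1 − 1195/37007·(0.952900+0.937900+0.929400))/(1+1195/37007) = 1761/2000 ≈ 0.880500
step 5 [5y] swap r/1=54/1687: DF=(1 − 54/1687·(0.952900+0.937900+0.929400+0.880500))/(1+54/1687) = 4271/5000 ≈ 0.854200
step 6 [6y] zero: DF = P = 8119/10000 ≈ 0.811900

1 1 9529/10000
2 2 9379/10000
3 3 4647/5000
4 4 1761/2000
5 5 4271/5000
6 6 8119/10000
s(6y) = (1/(8119/10000) − 1)/(6) = 627/16238 ≈ 3.8613%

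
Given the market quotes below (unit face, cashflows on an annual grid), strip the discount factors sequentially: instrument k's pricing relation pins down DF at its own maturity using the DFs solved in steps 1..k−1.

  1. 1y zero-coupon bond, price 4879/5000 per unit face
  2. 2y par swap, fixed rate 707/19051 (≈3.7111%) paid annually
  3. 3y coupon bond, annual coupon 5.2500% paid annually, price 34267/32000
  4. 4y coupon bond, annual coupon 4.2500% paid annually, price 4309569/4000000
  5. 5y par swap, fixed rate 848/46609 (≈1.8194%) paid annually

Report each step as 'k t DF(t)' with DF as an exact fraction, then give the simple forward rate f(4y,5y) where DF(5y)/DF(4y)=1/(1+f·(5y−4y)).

1 1 4879/5000
2 2 9293/10000
3 3 1153/1250
4 4 4591/5000
5 5 572/625
f(4y,5y) = ((4591/5000)/(572/625) − 1)/(1) = 15/4576 ≈ 0.3278%

step 1 [1y] zero: DF = P = 4879/5000 ≈ 0.975800
step 2 [2y] swap r/1=707/19051: DF=(1 − 707/19051·(0.975800))/(1+707/19051) = 9293/10000 ≈ 0.929300
step 3 [3y] bond c/1=21/400: DF=(34267/32000 − 21/400·(0.975800+0.929300))/(1+21/400) = 1153/1250 ≈ 0.922400
step 4 [4y] bond c/1=17/400: DF=(4309569/4000000 − 17/400·(0.975800+0.929300+0.922400))/(1+17/400) = 4591/5000 ≈ 0.918200
step 5 [5y] swap r/1=848/46609: DF=(1 − 848/46609·(0.975800+0.929300+0.922400+0.918200))/(1+848/46609) = 572/625 ≈ 0.915200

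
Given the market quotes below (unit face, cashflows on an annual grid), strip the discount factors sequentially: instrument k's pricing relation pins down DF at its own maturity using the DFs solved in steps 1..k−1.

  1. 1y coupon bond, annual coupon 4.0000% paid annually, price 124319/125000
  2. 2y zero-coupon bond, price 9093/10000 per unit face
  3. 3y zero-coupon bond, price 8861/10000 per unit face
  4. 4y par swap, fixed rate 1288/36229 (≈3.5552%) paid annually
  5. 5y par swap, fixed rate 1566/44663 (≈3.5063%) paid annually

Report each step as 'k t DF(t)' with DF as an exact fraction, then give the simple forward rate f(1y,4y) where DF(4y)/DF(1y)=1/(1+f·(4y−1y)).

1 1 9563/10000
2 2 9093/10000
3 3 8861/10000
4 4 1089/1250
5 5 4217/5000
f(1y,4y) = ((9563/10000)/(1089/1250) − 1)/(3) = 851/26136 ≈ 3.2560%

step 1 [1y] bond c/1=1/25: DF=(124319/125000 − 1/25·(0))/(1+1/25) = 9563/10000 ≈ 0.956300
step 2 [2y] zero: DF = P = 9093/10000 ≈ 0.909300
step 3 [3y] zero: DF = P = 8861/10000 ≈ 0.886100
step 4 [4y] swap r/1=1288/36229: DF=(1 − 1288/36229·(0.956300+0.909300+0.886100))/(1+1288/36229) = 1089/1250 ≈ 0.871200
step 5 [5y] swap r/1=1566/44663: DF=(1 − 1566/44663·(0.956300+0.909300+0.886100+0.871200))/(1+1566/44663) = 4217/5000 ≈ 0.843400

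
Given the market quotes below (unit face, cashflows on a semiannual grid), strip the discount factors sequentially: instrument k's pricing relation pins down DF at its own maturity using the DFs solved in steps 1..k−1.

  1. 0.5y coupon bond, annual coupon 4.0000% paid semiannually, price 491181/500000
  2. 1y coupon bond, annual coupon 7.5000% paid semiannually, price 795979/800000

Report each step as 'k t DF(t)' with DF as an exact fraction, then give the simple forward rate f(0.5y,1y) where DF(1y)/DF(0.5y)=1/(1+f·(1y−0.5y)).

step 1 [0.5y] bond c/2=1/50: DF=(491181/500000 − 1/50·(0))/(1+1/50) = 9631/10000 ≈ 0.963100
step 2 [1y] bond c/2=3/80: DF=(795979/800000 − 3/80·(0.963100))/(1+3/80) = 4621/5000 ≈ 0.924200

1 1/2 9631/10000
2 1 4621/5000
f(0.5y,1y) = ((9631/10000)/(4621/5000) − 1)/(1/2) = 389/4621 ≈ 8.4181%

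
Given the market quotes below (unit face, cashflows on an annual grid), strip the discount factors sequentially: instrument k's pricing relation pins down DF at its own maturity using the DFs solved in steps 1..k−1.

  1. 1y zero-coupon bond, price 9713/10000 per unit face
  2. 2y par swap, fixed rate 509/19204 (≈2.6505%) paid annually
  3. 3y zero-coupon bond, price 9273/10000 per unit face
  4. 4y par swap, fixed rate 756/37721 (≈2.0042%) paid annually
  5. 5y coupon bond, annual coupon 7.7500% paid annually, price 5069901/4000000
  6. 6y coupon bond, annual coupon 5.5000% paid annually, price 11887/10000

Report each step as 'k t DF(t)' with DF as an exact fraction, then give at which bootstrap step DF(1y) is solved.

1 1 9713/10000
2 2 9491/10000
3 3 9273/10000
4 4 2311/2500
5 5 181/200
6 6 8829/10000
DF(1y) is solved at step 1

step 1 [1y] zero: DF = P = 9713/10000 ≈ 0.971300
step 2 [2y] swap r/1=509/19204: DF=(1 − 509/19204·(0.971300))/(1+509/19204) = 9491/10000 ≈ 0.949100
step 3 [3y] zero: DF = P = 9273/10000 ≈ 0.927300
step 4 [4y] swap r/1=756/37721: DF=(1 − 756/37721·(0.971300+0.949100+0.927300))/(1+756/37721) = 2311/2500 ≈ 0.924400
step 5 [5y] bond c/1=31/400: DF=(5069901/4000000 − 31/400·(0.971300+0.949100+0.927300+0.924400))/(1+31/400) = 181/200 ≈ 0.905000
step 6 [6y] bond c/1=11/200: DF=(11887/10000 − 11/200·(0.971300+0.949100+0.927300+0.924400+0.905000))/(1+11/200) = 8829/10000 ≈ 0.882900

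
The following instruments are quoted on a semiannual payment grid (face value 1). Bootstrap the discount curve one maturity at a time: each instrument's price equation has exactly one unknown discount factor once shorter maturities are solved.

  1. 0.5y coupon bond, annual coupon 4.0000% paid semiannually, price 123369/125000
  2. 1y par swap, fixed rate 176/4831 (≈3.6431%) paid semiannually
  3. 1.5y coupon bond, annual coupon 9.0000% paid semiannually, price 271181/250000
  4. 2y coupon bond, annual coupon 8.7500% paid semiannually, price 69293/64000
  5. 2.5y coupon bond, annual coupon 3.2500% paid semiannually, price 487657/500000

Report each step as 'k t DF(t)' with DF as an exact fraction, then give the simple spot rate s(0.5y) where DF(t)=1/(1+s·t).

step 1 [0.5y] bond c/2=1/50: DF=(123369/125000 − 1/50·(0))/(1+1/50) = 2419/2500 ≈ 0.967600
step 2 [1y] swap r/2=88/4831: DF=(1 − 88/4831·(0.967600))/(1+88/4831) = 603/625 ≈ 0.964800
step 3 [1.5y] bond c/2=9/200: DF=(271181/250000 − 9/200·(0.967600+0.964800))/(1+9/200) = 2387/2500 ≈ 0.954800
step 4 [2y] bond c/2=7/160: DF=(69293/64000 − 7/160·(0.967600+0.964800+0.954800))/(1+7/160) = 9163/10000 ≈ 0.916300
step 5 [2.5y] bond c/2=13/800: DF=(487657/500000 − 13/800·(0.967600+0.964800+0.954800+0.916300))/(1+13/800) = 8989/10000 ≈ 0.898900

1 1/2 2419/2500
2 1 603/625
3 3/2 2387/2500
4 2 9163/10000
5 5/2 8989/10000
s(0.5y) = (1/(2419/2500) − 1)/(1/2) = 162/2419 ≈ 6.6970%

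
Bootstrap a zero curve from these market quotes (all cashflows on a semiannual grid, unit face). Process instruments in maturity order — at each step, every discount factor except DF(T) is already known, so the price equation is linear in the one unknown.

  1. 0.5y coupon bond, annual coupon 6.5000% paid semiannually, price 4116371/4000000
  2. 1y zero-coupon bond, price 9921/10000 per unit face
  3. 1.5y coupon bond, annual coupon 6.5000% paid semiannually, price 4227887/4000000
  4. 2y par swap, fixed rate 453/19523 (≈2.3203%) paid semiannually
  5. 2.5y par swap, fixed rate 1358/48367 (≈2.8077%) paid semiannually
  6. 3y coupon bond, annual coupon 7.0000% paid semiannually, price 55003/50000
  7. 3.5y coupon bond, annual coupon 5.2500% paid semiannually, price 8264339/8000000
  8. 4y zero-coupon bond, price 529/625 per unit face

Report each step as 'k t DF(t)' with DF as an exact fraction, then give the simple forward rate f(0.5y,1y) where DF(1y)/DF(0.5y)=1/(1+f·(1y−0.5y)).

step 1 [0.5y] bond c/2=13/400: DF=(4116371/4000000 − 13/400·(0))/(1+13/400) = 9967/10000 ≈ 0.996700
step 2 [1y] zero: DF = P = 9921/10000 ≈ 0.992100
step 3 [1.5y] bond c/2=13/400: DF=(4227887/4000000 − 13/400·(0.996700+0.992100))/(1+13/400) = 9611/10000 ≈ 0.961100
step 4 [2y] swap r/2=453/39046: DF=(1 − 453/39046·(0.996700+0.992100+0.961100))/(1+453/39046) = 9547/10000 ≈ 0.954700
step 5 [2.5y] swap r/2=679/48367: DF=(1 − 679/48367·(0.996700+0.992100+0.961100+0.954700))/(1+679/48367) = 9321/10000 ≈ 0.932100
step 6 [3y] bond c/2=7/200: DF=(55003/50000 − 7/200·(0.996700+0.992100+0.961100+0.954700+0.932100))/(1+7/200) = 8993/10000 ≈ 0.899300
step 7 [3.5y] bond c/2=21/800: DF=(8264339/8000000 − 21/800·(0.996700+0.992100+0.961100+0.954700+0.932100+0.899300))/(1+21/800) = 8599/10000 ≈ 0.859900
step 8 [4y] zero: DF = P = 529/625 ≈ 0.846400

1 1/2 9967/10000
2 1 9921/10000
3 3/2 9611/10000
4 2 9547/10000
5 5/2 9321/10000
6 3 8993/10000
7 7/2 8599/10000
8 4 529/625
f(0.5y,1y) = ((9967/10000)/(9921/10000) − 1)/(1/2) = 92/9921 ≈ 0.9273%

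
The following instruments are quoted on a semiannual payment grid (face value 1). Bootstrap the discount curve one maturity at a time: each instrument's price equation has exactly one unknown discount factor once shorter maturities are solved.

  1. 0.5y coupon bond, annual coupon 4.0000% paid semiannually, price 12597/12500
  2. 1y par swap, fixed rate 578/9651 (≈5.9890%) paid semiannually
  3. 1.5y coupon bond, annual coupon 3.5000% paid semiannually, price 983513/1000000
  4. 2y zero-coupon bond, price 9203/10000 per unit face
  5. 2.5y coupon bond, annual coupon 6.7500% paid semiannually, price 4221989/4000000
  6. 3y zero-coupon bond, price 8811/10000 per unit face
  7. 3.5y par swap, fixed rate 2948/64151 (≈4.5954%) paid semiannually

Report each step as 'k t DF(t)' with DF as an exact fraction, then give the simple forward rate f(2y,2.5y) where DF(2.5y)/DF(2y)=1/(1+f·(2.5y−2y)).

1 1/2 247/250
2 1 4711/5000
3 3/2 4667/5000
4 2 9203/10000
5 5/2 359/400
6 3 8811/10000
7 7/2 4263/5000
f(2y,2.5y) = ((9203/10000)/(359/400) − 1)/(1/2) = 456/8975 ≈ 5.0808%

step 1 [0.5y] bond c/2=1/50: DF=(12597/12500 − 1/50·(0))/(1+1/50) = 247/250 ≈ 0.988000
step 2 [1y] swap r/2=289/9651: DF=(1 − 289/9651·(0.988000))/(1+289/9651) = 4711/5000 ≈ 0.942200
step 3 [1.5y] bond c/2=7/400: DF=(983513/1000000 − 7/400·(0.988000+0.942200))/(1+7/400) = 4667/5000 ≈ 0.933400
step 4 [2y] zero: DF = P = 9203/10000 ≈ 0.920300
step 5 [2.5y] bond c/2=27/800: DF=(4221989/4000000 − 27/800·(0.988000+0.942200+0.933400+0.920300))/(1+27/800) = 359/400 ≈ 0.897500
step 6 [3y] zero: DF = P = 8811/10000 ≈ 0.881100
step 7 [3.5y] swap r/2=1474/64151: DF=(1 − 1474/64151·(0.988000+0.942200+0.933400+0.920300+0.897500+0.881100))/(1+1474/64151) = 4263/5000 ≈ 0.852600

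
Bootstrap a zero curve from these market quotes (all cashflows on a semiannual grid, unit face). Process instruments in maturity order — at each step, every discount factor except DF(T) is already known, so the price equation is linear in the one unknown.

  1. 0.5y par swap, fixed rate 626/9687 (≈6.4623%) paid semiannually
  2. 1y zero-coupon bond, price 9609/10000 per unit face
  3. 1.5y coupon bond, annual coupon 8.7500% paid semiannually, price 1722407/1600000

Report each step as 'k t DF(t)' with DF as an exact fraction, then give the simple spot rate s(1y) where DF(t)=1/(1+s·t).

step 1 [0.5y] swap r/2=313/9687: DF=(1 − 313/9687·(0))/(1+313/9687) = 9687/10000 ≈ 0.968700
step 2 [1y] zero: DF = P = 9609/10000 ≈ 0.960900
step 3 [1.5y] bond c/2=7/160: DF=(1722407/1600000 − 7/160·(0.968700+0.960900))/(1+7/160) = 1901/2000 ≈ 0.950500

1 1/2 9687/10000
2 1 9609/10000
3 3/2 1901/2000
s(1y) = (1/(9609/10000) − 1)/(1) = 391/9609 ≈ 4.0691%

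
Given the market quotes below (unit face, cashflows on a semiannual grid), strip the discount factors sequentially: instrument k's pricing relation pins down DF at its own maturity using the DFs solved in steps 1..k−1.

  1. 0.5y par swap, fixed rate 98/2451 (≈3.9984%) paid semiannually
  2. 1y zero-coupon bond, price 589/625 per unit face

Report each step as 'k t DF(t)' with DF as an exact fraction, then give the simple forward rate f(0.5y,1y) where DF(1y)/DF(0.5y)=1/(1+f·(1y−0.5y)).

1 1/2 2451/2500
2 1 589/625
f(0.5y,1y) = ((2451/2500)/(589/625) − 1)/(1/2) = 5/62 ≈ 8.0645%

step 1 [0.5y] swap r/2=49/2451: DF=(1 − 49/2451·(0))/(1+49/2451) = 2451/2500 ≈ 0.980400
step 2 [1y] zero: DF = P = 589/625 ≈ 0.942400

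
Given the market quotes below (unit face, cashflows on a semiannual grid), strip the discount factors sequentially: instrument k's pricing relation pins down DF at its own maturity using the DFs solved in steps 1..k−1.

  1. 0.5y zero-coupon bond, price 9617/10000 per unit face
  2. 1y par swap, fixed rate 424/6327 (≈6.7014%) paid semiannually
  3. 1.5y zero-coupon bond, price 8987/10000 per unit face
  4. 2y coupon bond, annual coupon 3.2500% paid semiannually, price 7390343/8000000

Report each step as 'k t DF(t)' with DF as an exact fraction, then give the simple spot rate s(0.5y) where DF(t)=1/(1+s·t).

1 1/2 9617/10000
2 1 2341/2500
3 3/2 8987/10000
4 2 8643/10000
s(0.5y) = (1/(9617/10000) − 1)/(1/2) = 766/9617 ≈ 7.9651%

step 1 [0.5y] zero: DF = P = 9617/10000 ≈ 0.961700
step 2 [1y] swap r/2=212/6327: DF=(1 − 212/6327·(0.961700))/(1+212/6327) = 2341/2500 ≈ 0.936400
step 3 [1.5y] zero: DF = P = 8987/10000 ≈ 0.898700
step 4 [2y] bond c/2=13/800: DF=(7390343/8000000 − 13/800·(0.961700+0.936400+0.898700))/(1+13/800) = 8643/10000 ≈ 0.864300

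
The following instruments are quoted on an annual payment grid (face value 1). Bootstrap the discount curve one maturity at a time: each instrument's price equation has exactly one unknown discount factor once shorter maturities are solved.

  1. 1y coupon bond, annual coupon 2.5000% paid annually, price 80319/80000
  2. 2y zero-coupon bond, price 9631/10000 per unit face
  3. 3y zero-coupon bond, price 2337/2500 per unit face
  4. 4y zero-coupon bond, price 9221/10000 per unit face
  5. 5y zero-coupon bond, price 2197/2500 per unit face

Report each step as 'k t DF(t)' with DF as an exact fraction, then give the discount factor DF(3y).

1 1 1959/2000
2 2 9631/10000
3 3 2337/2500
4 4 9221/10000
5 5 2197/2500
DF(3y) = 2337/2500 ≈ 0.934800

step 1 [1y] bond c/1=1/40: DF=(80319/80000 − 1/40·(0))/(1+1/40) = 1959/2000 ≈ 0.979500
step 2 [2y] zero: DF = P = 9631/10000 ≈ 0.963100
step 3 [3y] zero: DF = P = 2337/2500 ≈ 0.934800
step 4 [4y] zero: DF = P = 9221/10000 ≈ 0.922100
step 5 [5y] zero: DF = P = 2197/2500 ≈ 0.878800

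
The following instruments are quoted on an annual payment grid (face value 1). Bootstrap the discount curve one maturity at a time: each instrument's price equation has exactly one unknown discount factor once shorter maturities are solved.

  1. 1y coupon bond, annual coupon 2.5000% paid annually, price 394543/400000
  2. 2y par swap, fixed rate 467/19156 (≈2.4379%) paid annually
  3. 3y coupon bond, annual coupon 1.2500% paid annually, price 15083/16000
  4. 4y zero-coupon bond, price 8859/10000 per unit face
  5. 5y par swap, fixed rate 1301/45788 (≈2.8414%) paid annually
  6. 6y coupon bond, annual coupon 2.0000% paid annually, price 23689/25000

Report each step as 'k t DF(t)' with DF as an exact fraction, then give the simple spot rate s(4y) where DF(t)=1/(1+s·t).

1 1 9623/10000
2 2 9533/10000
3 3 4537/5000
4 4 8859/10000
5 5 8699/10000
6 6 1049/1250
s(4y) = (1/(8859/10000) − 1)/(4) = 1141/35436 ≈ 3.2199%

step 1 [1y] bond c/1=1/40: DF=(394543/400000 − 1/40·(0))/(1+1/40) = 9623/10000 ≈ 0.962300
step 2 [2y] swap r/1=467/19156: DF=(1 − 467/19156·(0.962300))/(1+467/19156) = 9533/10000 ≈ 0.953300
step 3 [3y] bond c/1=1/80: DF=(15083/16000 − 1/80·(0.962300+0.953300))/(1+1/80) = 4537/5000 ≈ 0.907400
step 4 [4y] zero: DF = P = 8859/10000 ≈ 0.885900
step 5 [5y] swap r/1=1301/45788: DF=(1 − 1301/45788·(0.962300+0.953300+0.907400+0.885900))/(1+1301/45788) = 8699/10000 ≈ 0.869900
step 6 [6y] bond c/1=1/50: DF=(23689/25000 − 1/50·(0.962300+0.953300+0.907400+0.885900+0.869900))/(1+1/50) = 1049/1250 ≈ 0.839200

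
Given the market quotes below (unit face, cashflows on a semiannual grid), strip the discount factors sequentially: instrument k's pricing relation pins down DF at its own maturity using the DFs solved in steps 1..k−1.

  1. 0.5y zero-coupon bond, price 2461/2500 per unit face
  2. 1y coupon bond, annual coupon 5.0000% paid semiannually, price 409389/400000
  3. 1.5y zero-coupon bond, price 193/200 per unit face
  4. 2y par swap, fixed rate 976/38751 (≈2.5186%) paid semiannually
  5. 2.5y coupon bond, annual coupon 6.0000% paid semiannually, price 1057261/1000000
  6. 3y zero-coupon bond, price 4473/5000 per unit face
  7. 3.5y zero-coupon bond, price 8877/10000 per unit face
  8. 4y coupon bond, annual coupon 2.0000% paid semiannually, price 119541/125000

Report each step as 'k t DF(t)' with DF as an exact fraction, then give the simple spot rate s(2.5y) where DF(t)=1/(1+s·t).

1 1/2 2461/2500
2 1 1949/2000
3 3/2 193/200
4 2 1189/1250
5 5/2 571/625
6 3 4473/5000
7 7/2 8877/10000
8 4 4409/5000
s(2.5y) = (1/(571/625) − 1)/(5/2) = 108/2855 ≈ 3.7828%

step 1 [0.5y] zero: DF = P = 2461/2500 ≈ 0.984400
step 2 [1y] bond c/2=1/40: DF=(409389/400000 − 1/40·(0.984400))/(1+1/40) = 1949/2000 ≈ 0.974500
step 3 [1.5y] zero: DF = P = 193/200 ≈ 0.965000
step 4 [2y] swap r/2=488/38751: DF=(1 − 488/38751·(0.984400+0.974500+0.965000))/(1+488/38751) = 1189/1250 ≈ 0.951200
step 5 [2.5y] bond c/2=3/100: DF=(1057261/1000000 − 3/100·(0.984400+0.974500+0.965000+0.951200))/(1+3/100) = 571/625 ≈ 0.913600
step 6 [3y] zero: DF = P = 4473/5000 ≈ 0.894600
step 7 [3.5y] zero: DF = P = 8877/10000 ≈ 0.887700
step 8 [4y] bond c/2=1/100: DF=(119541/125000 − 1/100·(0.984400+0.974500+0.965000+0.951200+0.913600+0.894600+0.887700))/(1+1/100) = 4409/5000 ≈ 0.881800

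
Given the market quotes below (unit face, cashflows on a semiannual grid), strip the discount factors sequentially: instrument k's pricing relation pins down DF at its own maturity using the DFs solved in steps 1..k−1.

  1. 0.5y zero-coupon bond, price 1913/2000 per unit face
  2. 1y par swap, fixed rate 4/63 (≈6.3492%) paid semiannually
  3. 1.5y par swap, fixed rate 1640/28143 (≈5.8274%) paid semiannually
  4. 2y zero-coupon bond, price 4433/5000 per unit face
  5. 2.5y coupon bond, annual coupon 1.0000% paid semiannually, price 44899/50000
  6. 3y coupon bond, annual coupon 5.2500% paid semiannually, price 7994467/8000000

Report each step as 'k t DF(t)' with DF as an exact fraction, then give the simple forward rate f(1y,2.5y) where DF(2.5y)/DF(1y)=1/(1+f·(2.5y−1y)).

step 1 [0.5y] zero: DF = P = 1913/2000 ≈ 0.956500
step 2 [1y] swap r/2=2/63: DF=(1 − 2/63·(0.956500))/(1+2/63) = 4699/5000 ≈ 0.939800
step 3 [1.5y] swap r/2=820/28143: DF=(1 − 820/28143·(0.956500+0.939800))/(1+820/28143) = 459/500 ≈ 0.918000
step 4 [2y] zero: DF = P = 4433/5000 ≈ 0.886600
step 5 [2.5y] bond c/2=1/200: DF=(44899/50000 − 1/200·(0.956500+0.939800+0.918000+0.886600))/(1+1/200) = 8751/10000 ≈ 0.875100
step 6 [3y] bond c/2=21/800: DF=(7994467/8000000 − 21/800·(0.956500+0.939800+0.918000+0.886600+0.875100))/(1+21/800) = 8567/10000 ≈ 0.856700

1 1/2 1913/2000
2 1 4699/5000
3 3/2 459/500
4 2 4433/5000
5 5/2 8751/10000
6 3 8567/10000
f(1y,2.5y) = ((4699/5000)/(8751/10000) − 1)/(3/2) = 1294/26253 ≈ 4.9290%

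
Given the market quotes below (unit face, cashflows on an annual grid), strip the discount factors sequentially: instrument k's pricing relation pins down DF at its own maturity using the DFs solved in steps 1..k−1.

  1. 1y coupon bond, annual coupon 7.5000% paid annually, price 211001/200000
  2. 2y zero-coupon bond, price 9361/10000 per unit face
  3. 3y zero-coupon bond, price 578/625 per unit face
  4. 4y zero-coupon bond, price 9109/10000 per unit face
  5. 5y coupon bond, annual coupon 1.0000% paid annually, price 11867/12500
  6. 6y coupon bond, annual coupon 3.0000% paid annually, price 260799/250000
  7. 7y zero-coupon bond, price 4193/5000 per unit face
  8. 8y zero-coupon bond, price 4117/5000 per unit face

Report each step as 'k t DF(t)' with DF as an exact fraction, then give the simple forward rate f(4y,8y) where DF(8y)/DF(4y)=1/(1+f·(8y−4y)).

step 1 [1y] bond c/1=3/40: DF=(211001/200000 − 3/40·(0))/(1+3/40) = 4907/5000 ≈ 0.981400
step 2 [2y] zero: DF = P = 9361/10000 ≈ 0.936100
step 3 [3y] zero: DF = P = 578/625 ≈ 0.924800
step 4 [4y] zero: DF = P = 9109/10000 ≈ 0.910900
step 5 [5y] bond c/1=1/100: DF=(11867/12500 − 1/100·(0.981400+0.936100+0.924800+0.910900))/(1+1/100) = 2257/2500 ≈ 0.902800
step 6 [6y] bond c/1=3/100: DF=(260799/250000 − 3/100·(0.981400+0.936100+0.924800+0.910900+0.902800))/(1+3/100) = 2193/2500 ≈ 0.877200
step 7 [7y] zero: DF = P = 4193/5000 ≈ 0.838600
step 8 [8y] zero: DF = P = 4117/5000 ≈ 0.823400

1 1 4907/5000
2 2 9361/10000
3 3 578/625
4 4 9109/10000
5 5 2257/2500
6 6 2193/2500
7 7 4193/5000
8 8 4117/5000
f(4y,8y) = ((9109/10000)/(4117/5000) − 1)/(4) = 875/32936 ≈ 2.6567%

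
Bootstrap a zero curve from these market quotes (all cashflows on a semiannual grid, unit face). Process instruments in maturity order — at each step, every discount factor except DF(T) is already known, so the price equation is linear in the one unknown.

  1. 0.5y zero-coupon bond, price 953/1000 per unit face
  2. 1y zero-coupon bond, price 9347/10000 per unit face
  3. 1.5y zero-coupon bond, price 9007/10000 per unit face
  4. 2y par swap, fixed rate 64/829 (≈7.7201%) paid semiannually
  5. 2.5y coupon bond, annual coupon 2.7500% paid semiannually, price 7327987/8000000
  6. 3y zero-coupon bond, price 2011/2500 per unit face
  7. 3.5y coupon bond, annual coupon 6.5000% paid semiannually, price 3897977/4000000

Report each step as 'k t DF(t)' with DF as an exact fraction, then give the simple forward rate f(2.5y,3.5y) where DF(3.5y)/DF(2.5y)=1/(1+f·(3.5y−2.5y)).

1 1/2 953/1000
2 1 9347/10000
3 3/2 9007/10000
4 2 537/625
5 5/2 8541/10000
6 3 2011/2500
7 7/2 971/1250
f(2.5y,3.5y) = ((8541/10000)/(971/1250) − 1)/(1) = 773/7768 ≈ 9.9511%

step 1 [0.5y] zero: DF = P = 953/1000 ≈ 0.953000
step 2 [1y] zero: DF = P = 9347/10000 ≈ 0.934700
step 3 [1.5y] zero: DF = P = 9007/10000 ≈ 0.900700
step 4 [2y] swap r/2=32/829: DF=(1 − 32/829·(0.953000+0.934700+0.900700))/(1+32/829) = 537/625 ≈ 0.859200
step 5 [2.5y] bond c/2=11/800: DF=(7327987/8000000 − 11/800·(0.953000+0.934700+0.900700+0.859200))/(1+11/800) = 8541/10000 ≈ 0.854100
step 6 [3y] zero: DF = P = 2011/2500 ≈ 0.804400
step 7 [3.5y] bond c/2=13/400: DF=(3897977/4000000 − 13/400·(0.953000+0.934700+0.900700+0.859200+0.854100+0.804400))/(1+13/400) = 971/1250 ≈ 0.776800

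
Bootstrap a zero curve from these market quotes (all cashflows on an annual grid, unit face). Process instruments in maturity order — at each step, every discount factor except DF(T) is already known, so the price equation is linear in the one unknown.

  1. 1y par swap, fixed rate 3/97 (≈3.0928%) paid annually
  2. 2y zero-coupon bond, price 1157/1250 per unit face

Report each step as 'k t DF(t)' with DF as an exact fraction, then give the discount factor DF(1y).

1 1 97/100
2 2 1157/1250
DF(1y) = 97/100 ≈ 0.970000

step 1 [1y] swap r/1=3/97: DF=(1 − 3/97·(0))/(1+3/97) = 97/100 ≈ 0.970000
step 2 [2y] zero: DF = P = 1157/1250 ≈ 0.925600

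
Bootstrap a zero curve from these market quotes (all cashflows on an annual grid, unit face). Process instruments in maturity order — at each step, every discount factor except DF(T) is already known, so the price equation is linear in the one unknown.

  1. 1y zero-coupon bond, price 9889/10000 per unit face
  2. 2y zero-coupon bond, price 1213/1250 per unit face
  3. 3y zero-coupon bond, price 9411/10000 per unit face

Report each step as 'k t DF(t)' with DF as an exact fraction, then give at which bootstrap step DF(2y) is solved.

step 1 [1y] zero: DF = P = 9889/10000 ≈ 0.988900
step 2 [2y] zero: DF = P = 1213/1250 ≈ 0.970400
step 3 [3y] zero: DF = P = 9411/10000 ≈ 0.941100

1 1 9889/10000
2 2 1213/1250
3 3 9411/10000
DF(2y) is solved at step 2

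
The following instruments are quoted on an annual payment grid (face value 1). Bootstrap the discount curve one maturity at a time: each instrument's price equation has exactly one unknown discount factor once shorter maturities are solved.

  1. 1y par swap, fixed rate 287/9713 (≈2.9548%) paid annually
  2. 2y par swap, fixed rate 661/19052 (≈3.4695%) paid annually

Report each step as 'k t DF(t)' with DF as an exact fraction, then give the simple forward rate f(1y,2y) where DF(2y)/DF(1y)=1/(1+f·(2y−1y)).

1 1 9713/10000
2 2 9339/10000
f(1y,2y) = ((9713/10000)/(9339/10000) − 1)/(1) = 34/849 ≈ 4.0047%

step 1 [1y] swap r/1=287/9713: DF=(1 − 287/9713·(0))/(1+287/9713) = 9713/10000 ≈ 0.971300
step 2 [2y] swap r/1=661/19052: DF=(1 − 661/19052·(0.971300))/(1+661/19052) = 9339/10000 ≈ 0.933900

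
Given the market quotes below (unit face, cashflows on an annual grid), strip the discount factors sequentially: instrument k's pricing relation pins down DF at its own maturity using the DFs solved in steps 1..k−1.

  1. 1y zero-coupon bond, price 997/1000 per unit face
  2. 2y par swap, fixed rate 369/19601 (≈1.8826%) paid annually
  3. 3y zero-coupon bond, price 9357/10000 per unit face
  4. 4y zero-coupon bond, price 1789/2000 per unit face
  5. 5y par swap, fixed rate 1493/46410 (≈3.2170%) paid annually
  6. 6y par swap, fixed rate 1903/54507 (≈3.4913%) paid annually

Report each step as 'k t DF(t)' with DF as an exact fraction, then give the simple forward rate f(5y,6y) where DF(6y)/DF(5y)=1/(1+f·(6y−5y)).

1 1 997/1000
2 2 9631/10000
3 3 9357/10000
4 4 1789/2000
5 5 8507/10000
6 6 8097/10000
f(5y,6y) = ((8507/10000)/(8097/10000) − 1)/(1) = 410/8097 ≈ 5.0636%

step 1 [1y] zero: DF = P = 997/1000 ≈ 0.997000
step 2 [2y] swap r/1=369/19601: DF=(1 − 369/19601·(0.997000))/(1+369/19601) = 9631/10000 ≈ 0.963100
step 3 [3y] zero: DF = P = 9357/10000 ≈ 0.935700
step 4 [4y] zero: DF = P = 1789/2000 ≈ 0.894500
step 5 [5y] swap r/1=1493/46410: DF=(1 − 1493/46410·(0.997000+0.963100+0.935700+0.894500))/(1+1493/46410) = 8507/10000 ≈ 0.850700
step 6 [6y] swap r/1=1903/54507: DF=(1 − 1903/54507·(0.997000+0.963100+0.935700+0.894500+0.850700))/(1+1903/54507) = 8097/10000 ≈ 0.809700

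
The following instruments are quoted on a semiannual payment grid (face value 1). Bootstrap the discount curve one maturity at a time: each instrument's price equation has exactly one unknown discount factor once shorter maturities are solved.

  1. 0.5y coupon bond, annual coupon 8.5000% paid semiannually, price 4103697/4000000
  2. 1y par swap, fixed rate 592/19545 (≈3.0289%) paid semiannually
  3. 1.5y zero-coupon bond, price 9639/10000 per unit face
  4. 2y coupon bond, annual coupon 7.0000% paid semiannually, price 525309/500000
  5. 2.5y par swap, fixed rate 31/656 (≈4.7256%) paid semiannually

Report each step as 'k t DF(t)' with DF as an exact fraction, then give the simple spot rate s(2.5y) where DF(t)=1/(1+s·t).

1 1/2 9841/10000
2 1 1213/1250
3 3/2 9639/10000
4 2 2291/2500
5 5/2 2221/2500
s(2.5y) = (1/(2221/2500) − 1)/(5/2) = 558/11105 ≈ 5.0248%

step 1 [0.5y] bond c/2=17/400: DF=(4103697/4000000 − 17/400·(0))/(1+17/400) = 9841/10000 ≈ 0.984100
step 2 [1y] swap r/2=296/19545: DF=(1 − 296/19545·(0.984100))/(1+296/19545) = 1213/1250 ≈ 0.970400
step 3 [1.5y] zero: DF = P = 9639/10000 ≈ 0.963900
step 4 [2y] bond c/2=7/200: DF=(525309/500000 − 7/200·(0.984100+0.970400+0.963900))/(1+7/200) = 2291/2500 ≈ 0.916400
step 5 [2.5y] swap r/2=31/1312: DF=(1 − 31/1312·(0.984100+0.970400+0.963900+0.916400))/(1+31/1312) = 2221/2500 ≈ 0.888400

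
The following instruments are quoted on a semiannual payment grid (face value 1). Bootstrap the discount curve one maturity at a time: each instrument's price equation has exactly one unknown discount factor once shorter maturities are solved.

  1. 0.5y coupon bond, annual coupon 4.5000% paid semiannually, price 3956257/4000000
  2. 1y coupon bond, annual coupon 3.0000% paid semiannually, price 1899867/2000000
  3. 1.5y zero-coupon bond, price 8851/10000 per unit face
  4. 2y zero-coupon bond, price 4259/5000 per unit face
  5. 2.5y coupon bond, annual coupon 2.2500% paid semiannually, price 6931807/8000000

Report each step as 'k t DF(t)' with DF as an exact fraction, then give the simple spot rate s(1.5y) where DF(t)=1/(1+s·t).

1 1/2 9673/10000
2 1 576/625
3 3/2 8851/10000
4 2 4259/5000
5 5/2 1633/2000
s(1.5y) = (1/(8851/10000) − 1)/(3/2) = 766/8851 ≈ 8.6544%

step 1 [0.5y] bond c/2=9/400: DF=(3956257/4000000 − 9/400·(0))/(1+9/400) = 9673/10000 ≈ 0.967300
step 2 [1y] bond c/2=3/200: DF=(1899867/2000000 − 3/200·(0.967300))/(1+3/200) = 576/625 ≈ 0.921600
step 3 [1.5y] zero: DF = P = 8851/10000 ≈ 0.885100
step 4 [2y] zero: DF = P = 4259/5000 ≈ 0.851800
step 5 [2.5y] bond c/2=9/800: DF=(6931807/8000000 − 9/800·(0.967300+0.921600+0.885100+0.851800))/(1+9/800) = 1633/2000 ≈ 0.816500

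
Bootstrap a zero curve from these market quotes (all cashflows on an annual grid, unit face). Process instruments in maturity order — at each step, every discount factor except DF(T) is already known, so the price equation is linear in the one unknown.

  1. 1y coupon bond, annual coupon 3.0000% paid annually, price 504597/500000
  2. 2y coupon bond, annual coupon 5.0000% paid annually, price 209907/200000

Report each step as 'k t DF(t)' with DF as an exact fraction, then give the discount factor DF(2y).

1 1 4899/5000
2 2 9529/10000
DF(2y) = 9529/10000 ≈ 0.952900

step 1 [1y] bond c/1=3/100: DF=(504597/500000 − 3/100·(0))/(1+3/100) = 4899/5000 ≈ 0.979800
step 2 [2y] bond c/1=1/20: DF=(209907/200000 − 1/20·(0.979800))/(1+1/20) = 9529/10000 ≈ 0.952900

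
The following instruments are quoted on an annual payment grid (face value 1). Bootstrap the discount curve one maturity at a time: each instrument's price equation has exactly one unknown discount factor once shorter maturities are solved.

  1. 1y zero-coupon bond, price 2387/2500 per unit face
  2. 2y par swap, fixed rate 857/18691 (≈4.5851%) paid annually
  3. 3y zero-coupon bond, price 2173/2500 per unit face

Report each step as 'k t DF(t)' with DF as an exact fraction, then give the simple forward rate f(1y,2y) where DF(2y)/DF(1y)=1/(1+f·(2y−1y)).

1 1 2387/2500
2 2 9143/10000
3 3 2173/2500
f(1y,2y) = ((2387/2500)/(9143/10000) − 1)/(1) = 405/9143 ≈ 4.4296%

step 1 [1y] zero: DF = P = 2387/2500 ≈ 0.954800
step 2 [2y] swap r/1=857/18691: DF=(1 − 857/18691·(0.954800))/(1+857/18691) = 9143/10000 ≈ 0.914300
step 3 [3y] zero: DF = P = 2173/2500 ≈ 0.869200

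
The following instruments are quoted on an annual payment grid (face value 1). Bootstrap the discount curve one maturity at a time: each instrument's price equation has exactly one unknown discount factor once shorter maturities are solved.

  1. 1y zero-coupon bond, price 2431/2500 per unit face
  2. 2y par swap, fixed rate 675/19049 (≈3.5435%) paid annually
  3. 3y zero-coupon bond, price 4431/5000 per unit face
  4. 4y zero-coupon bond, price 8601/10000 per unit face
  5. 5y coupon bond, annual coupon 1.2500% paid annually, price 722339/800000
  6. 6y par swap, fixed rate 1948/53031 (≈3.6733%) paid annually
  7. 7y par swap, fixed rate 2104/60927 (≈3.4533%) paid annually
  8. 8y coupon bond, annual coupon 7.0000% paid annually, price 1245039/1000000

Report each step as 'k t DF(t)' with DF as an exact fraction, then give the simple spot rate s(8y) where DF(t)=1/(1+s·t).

1 1 2431/2500
2 2 373/400
3 3 4431/5000
4 4 8601/10000
5 5 8467/10000
6 6 2013/2500
7 7 987/1250
8 8 153/200
s(8y) = (1/(153/200) − 1)/(8) = 47/1224 ≈ 3.8399%

step 1 [1y] zero: DF = P = 2431/2500 ≈ 0.972400
step 2 [2y] swap r/1=675/19049: DF=(1 − 675/19049·(0.972400))/(1+675/19049) = 373/400 ≈ 0.932500
step 3 [3y] zero: DF = P = 4431/5000 ≈ 0.886200
step 4 [4y] zero: DF = P = 8601/10000 ≈ 0.860100
step 5 [5y] bond c/1=1/80: DF=(722339/800000 − 1/80·(0.972400+0.932500+0.886200+0.860100))/(1+1/80) = 8467/10000 ≈ 0.846700
step 6 [6y] swap r/1=1948/53031: DF=(1 − 1948/53031·(0.972400+0.932500+0.886200+0.860100+0.846700))/(1+1948/53031) = 2013/2500 ≈ 0.805200
step 7 [7y] swap r/1=2104/60927: DF=(1 − 2104/60927·(0.972400+0.932500+0.886200+0.860100+0.846700+0.805200))/(1+2104/60927) = 987/1250 ≈ 0.789600
step 8 [8y] bond c/1=7/100: DF=(1245039/1000000 − 7/100·(0.972400+0.932500+0.886200+0.860100+0.846700+0.805200+0.789600))/(1+7/100) = 153/200 ≈ 0.765000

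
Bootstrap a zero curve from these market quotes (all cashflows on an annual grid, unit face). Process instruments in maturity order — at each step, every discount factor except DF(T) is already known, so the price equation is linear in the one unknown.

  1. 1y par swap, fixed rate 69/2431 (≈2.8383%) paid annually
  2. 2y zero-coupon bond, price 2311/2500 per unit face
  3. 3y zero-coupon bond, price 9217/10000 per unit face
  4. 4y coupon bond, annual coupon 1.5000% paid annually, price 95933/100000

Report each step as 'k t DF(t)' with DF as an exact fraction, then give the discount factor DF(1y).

1 1 2431/2500
2 2 2311/2500
3 3 9217/10000
4 4 1807/2000
DF(1y) = 2431/2500 ≈ 0.972400

step 1 [1y] swap r/1=69/2431: DF=(1 − 69/2431·(0))/(1+69/2431) = 2431/2500 ≈ 0.972400
step 2 [2y] zero: DF = P = 2311/2500 ≈ 0.924400
step 3 [3y] zero: DF = P = 9217/10000 ≈ 0.921700
step 4 [4y] bond c/1=3/200: DF=(95933/100000 − 3/200·(0.972400+0.924400+0.921700))/(1+3/200) = 1807/2000 ≈ 0.903500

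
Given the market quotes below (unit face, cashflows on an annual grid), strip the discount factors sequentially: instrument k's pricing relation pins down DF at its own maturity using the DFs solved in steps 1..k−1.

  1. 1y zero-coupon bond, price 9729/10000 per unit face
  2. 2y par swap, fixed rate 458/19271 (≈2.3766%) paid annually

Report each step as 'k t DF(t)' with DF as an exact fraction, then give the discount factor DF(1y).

1 1 9729/10000
2 2 4771/5000
DF(1y) = 9729/10000 ≈ 0.972900

step 1 [1y] zero: DF = P = 9729/10000 ≈ 0.972900
step 2 [2y] swap r/1=458/19271: DF=(1 − 458/19271·(0.972900))/(1+458/19271) = 4771/5000 ≈ 0.954200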